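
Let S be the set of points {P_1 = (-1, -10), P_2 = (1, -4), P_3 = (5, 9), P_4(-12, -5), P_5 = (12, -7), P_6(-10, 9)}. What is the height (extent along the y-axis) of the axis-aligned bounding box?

19

max y = 9, min y = -10, so height = 19.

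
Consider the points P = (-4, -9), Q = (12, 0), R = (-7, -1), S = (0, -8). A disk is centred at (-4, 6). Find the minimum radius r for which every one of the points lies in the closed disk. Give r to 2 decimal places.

17.09

The required radius is the distance from (-4, 6) to the farthest point.
Squared distances: 225, 292, 58, 212.
Maximum is 292, attained at Q.
r = √292 ≈ 17.09.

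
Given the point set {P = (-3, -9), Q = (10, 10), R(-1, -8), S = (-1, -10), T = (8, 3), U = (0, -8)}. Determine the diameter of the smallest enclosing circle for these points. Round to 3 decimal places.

23.022

By Welzl's lemma the MEC is supported by two points (diametrically opposite) or three points (on a circumcircle).
The farthest pair is P–Q with squared distance 530. The circle on this segment as diameter has centre (3.5, 0.5) and r² = 530/4 = 132.5.
Check R: distance² to centre = 92.5 ≤ 132.5, so it lies inside.
All remaining points lie in this disk, and no smaller disk contains both endpoints, so this is the minimum enclosing circle.
Diameter = 2r = 2√(132.5) ≈ 23.022.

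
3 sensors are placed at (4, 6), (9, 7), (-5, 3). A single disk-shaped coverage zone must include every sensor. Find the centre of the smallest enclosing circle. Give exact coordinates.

(2, 5)

Call the three points A, B, C in the order given.
Side lengths²: AB² = 26, AC² = 90, BC² = 212.
Since BC² = 212 ≥ 90 + 26 = 116, the angle opposite BC is not acute, so the smallest enclosing circle has BC as diameter.
Centre = midpoint of BC = (2, 5), r² = 212/4 = 53.
Centre = (2, 5).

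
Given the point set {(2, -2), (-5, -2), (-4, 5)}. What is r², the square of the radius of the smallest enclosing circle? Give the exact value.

Call the three points A, B, C in the order given.
Side lengths²: AB² = 49, AC² = 85, BC² = 50.
Since AC² = 85 < 50 + 49 = 99, the triangle is acute, so the smallest enclosing circle is the circumcircle.
Circumcentre = (-1.5, 15/14), r² = 2125/98.

2125/98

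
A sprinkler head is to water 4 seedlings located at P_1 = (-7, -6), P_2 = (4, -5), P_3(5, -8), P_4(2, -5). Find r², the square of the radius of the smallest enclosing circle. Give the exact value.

The minimum enclosing circle of a finite set is fixed by two of the points (as a diameter) or three (as a circumcircle).
The farthest pair is P_1–P_3 with squared distance 148. The circle on this segment as diameter has centre (-1, -7) and r² = 148/4 = 37.
Check P_2: distance² to centre = 29 ≤ 37, so it lies inside.
All remaining points lie in this disk, and no smaller disk contains both endpoints, so this is the minimum enclosing circle.

37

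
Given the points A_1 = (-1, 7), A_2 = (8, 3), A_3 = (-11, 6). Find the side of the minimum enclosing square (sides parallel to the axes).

19

The bounding box has width 19 and height 4.
An axis-aligned square enclosing the set must have side ≥ max(width, height).
So the minimum side is max(19, 4) = 19.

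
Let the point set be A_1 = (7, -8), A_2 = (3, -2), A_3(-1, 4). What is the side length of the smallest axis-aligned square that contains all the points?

12

The bounding box has width 8 and height 12.
An axis-aligned square enclosing the set must have side ≥ max(width, height).
So the minimum side is max(8, 12) = 12.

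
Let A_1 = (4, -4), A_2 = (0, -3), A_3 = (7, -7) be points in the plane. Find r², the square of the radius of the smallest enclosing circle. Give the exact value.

16.25

Side lengths²: A_1A_2² = 17, A_1A_3² = 18, A_2A_3² = 65.
Since A_2A_3² = 65 ≥ 18 + 17 = 35, the angle opposite A_2A_3 is not acute, so the smallest enclosing circle has A_2A_3 as diameter.
Centre = midpoint of A_2A_3 = (3.5, -5), r² = 65/4 = 16.25.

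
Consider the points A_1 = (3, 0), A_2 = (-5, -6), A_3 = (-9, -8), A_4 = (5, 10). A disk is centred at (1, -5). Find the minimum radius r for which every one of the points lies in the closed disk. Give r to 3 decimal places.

The required radius is the distance from (1, -5) to the farthest point.
Squared distances: 29, 37, 109, 241.
Maximum is 241, attained at A_4.
r = √241 ≈ 15.524.

15.524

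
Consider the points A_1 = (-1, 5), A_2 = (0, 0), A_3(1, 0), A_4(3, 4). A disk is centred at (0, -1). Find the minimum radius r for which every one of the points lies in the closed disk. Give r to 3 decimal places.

The required radius is the distance from (0, -1) to the farthest point.
Squared distances: 37, 1, 2, 34.
Maximum is 37, attained at A_1.
r = √37 ≈ 6.083.

6.083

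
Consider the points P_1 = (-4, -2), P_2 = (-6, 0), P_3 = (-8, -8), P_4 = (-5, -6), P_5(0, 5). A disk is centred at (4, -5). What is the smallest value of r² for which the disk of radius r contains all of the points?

The required radius is the distance from (4, -5) to the farthest point.
Squared distances: 73, 125, 153, 82, 116.
Maximum is 153, attained at P_3.

153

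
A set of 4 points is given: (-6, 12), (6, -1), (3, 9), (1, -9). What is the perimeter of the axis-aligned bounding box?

66

Width = max x − min x = 6 − (-6) = 12.
Height = max y − min y = 12 − (-9) = 21.
Perimeter = 2(12 + 21) = 66.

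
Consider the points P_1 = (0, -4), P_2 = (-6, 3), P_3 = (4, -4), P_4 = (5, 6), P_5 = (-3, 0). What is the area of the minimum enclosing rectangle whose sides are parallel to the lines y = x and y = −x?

In coordinates u = x + y, v = x − y the rectangle is axis-aligned; the map (x,y)→(u,v) scales areas by 2.
u-values: -4, -3, 0, 11, -3; range = 11 − (-4) = 15.
v-values: 4, -9, 8, -1, -3; range = 8 − (-9) = 17.
Area = (15 × 17) / 2 = 127.5.

127.5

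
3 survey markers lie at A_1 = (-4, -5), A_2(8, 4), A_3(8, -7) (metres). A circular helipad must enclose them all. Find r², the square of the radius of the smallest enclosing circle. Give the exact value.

Side lengths²: A_1A_2² = 225, A_1A_3² = 148, A_2A_3² = 121.
Since A_1A_2² = 225 < 148 + 121 = 269, the triangle is acute, so the smallest enclosing circle is the circumcircle.
Circumcentre = (2.75, -1.5), r² = 57.8125.

57.8125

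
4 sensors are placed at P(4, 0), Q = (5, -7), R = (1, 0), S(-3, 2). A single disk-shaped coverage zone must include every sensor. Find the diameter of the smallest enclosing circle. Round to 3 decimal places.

By Welzl's lemma the MEC is supported by two points (diametrically opposite) or three points (on a circumcircle).
The farthest pair is Q–S with squared distance 145. The circle on this segment as diameter has centre (1, -2.5) and r² = 145/4 = 36.25.
Check P: distance² to centre = 15.25 ≤ 36.25, so it lies inside.
All remaining points lie in this disk, and no smaller disk contains both endpoints, so this is the minimum enclosing circle.
Diameter = 2r = 2√(36.25) ≈ 12.042.

12.042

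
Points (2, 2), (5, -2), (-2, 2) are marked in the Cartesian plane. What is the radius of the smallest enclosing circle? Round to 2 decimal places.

Call the three points A, B, C in the order given.
Side lengths²: AB² = 25, AC² = 16, BC² = 65.
Since BC² = 65 ≥ 25 + 16 = 41, the angle opposite BC is not acute, so the smallest enclosing circle has BC as diameter.
Centre = midpoint of BC = (1.5, 0), r² = 65/4 = 16.25.
r = √(16.25) ≈ 4.03.

4.03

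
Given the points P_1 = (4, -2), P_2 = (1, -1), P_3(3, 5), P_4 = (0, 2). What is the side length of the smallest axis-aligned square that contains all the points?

7

The bounding box has width 4 and height 7.
An axis-aligned square enclosing the set must have side ≥ max(width, height).
So the minimum side is max(4, 7) = 7.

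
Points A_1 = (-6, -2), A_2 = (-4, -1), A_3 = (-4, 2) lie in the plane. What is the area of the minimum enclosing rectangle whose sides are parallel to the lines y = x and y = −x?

9

In coordinates u = x + y, v = x − y the rectangle is axis-aligned; the map (x,y)→(u,v) scales areas by 2.
u-values: -8, -5, -2; range = -2 − (-8) = 6.
v-values: -4, -3, -6; range = -3 − (-6) = 3.
Area = (6 × 3) / 2 = 9.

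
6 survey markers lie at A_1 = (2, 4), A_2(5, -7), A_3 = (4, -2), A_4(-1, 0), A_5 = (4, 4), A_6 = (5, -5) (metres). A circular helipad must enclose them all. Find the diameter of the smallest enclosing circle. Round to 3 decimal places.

11.402

The farthest pair is A_1–A_2 with squared distance 130. The circle on this segment as diameter has centre (3.5, -1.5) and r² = 130/4 = 32.5.
Check A_3: distance² to centre = 0.5 ≤ 32.5, so it lies inside.
All remaining points lie in this disk, and no smaller disk contains both endpoints, so this is the minimum enclosing circle.
Diameter = 2r = 2√(32.5) ≈ 11.402.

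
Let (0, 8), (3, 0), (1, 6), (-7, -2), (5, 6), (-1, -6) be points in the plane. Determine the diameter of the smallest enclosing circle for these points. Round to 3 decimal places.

A smallest enclosing disk is always determined by at most three of the input points on its boundary.
The minimum enclosing circle is determined by three boundary points: (-7, -2), (5, 6), (-1, -6).
Their circumcentre is (-0.5, 1.25) with r² = 52.8125.
The farthest remaining point (0, 8) is at distance² 45.8125 ≤ 52.8125.
Diameter = 2r = 2√(52.8125) ≈ 14.534.

14.534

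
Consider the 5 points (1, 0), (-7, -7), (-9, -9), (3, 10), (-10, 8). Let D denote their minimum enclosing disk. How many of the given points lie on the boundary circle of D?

2

By Welzl's lemma the MEC is supported by two points (diametrically opposite) or three points (on a circumcircle).
The farthest pair is (-9, -9)–(3, 10) with squared distance 505. The circle on this segment as diameter has centre (-3, 0.5) and r² = 505/4 = 126.25.
Check (1, 0): distance² to centre = 16.25 ≤ 126.25, so it lies inside.
All remaining points lie in this disk, and no smaller disk contains both endpoints, so this is the minimum enclosing circle.
The points at distance exactly r from the centre are (-9, -9), (3, 10) — 2 points.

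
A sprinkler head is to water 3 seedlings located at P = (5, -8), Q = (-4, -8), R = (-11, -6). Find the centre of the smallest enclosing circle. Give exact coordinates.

Side lengths²: PQ² = 81, PR² = 260, QR² = 53.
Since PR² = 260 ≥ 81 + 53 = 134, the angle opposite PR is not acute, so the smallest enclosing circle has PR as diameter.
Centre = midpoint of PR = (-3, -7), r² = 260/4 = 65.
Centre = (-3, -7).

(-3, -7)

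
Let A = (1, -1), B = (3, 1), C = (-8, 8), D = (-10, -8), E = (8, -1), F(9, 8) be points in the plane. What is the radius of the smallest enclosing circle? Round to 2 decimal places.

12.42

The minimum enclosing circle of a finite set is fixed by two of the points (as a diameter) or three (as a circumcircle).
The farthest pair is D–F with squared distance 617. The circle on this segment as diameter has centre (-0.5, 0) and r² = 617/4 = 154.25.
Check A: distance² to centre = 3.25 ≤ 154.25, so it lies inside.
All remaining points lie in this disk, and no smaller disk contains both endpoints, so this is the minimum enclosing circle.
r = √(154.25) ≈ 12.42.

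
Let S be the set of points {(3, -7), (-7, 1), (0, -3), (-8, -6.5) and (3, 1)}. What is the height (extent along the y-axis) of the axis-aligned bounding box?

8

max y = 1, min y = -7, so height = 8.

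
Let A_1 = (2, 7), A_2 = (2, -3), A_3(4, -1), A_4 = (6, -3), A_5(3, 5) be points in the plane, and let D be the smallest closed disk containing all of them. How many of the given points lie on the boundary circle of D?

The minimum enclosing circle of a finite set is fixed by two of the points (as a diameter) or three (as a circumcircle).
The farthest pair is A_1–A_4 with squared distance 116. The circle on this segment as diameter has centre (4, 2) and r² = 116/4 = 29.
Check A_2: distance² to centre = 29 ≤ 29, so it lies inside.
All remaining points lie in this disk, and no smaller disk contains both endpoints, so this is the minimum enclosing circle.
The points at distance exactly r from the centre are A_1, A_2, A_4 — 3 points.

3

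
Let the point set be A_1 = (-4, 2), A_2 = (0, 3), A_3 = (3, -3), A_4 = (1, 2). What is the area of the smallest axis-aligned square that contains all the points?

49

The bounding box has width 7 and height 6.
An axis-aligned square enclosing the set must have side ≥ max(width, height).
So the minimum side is max(7, 6) = 7.
Area = 7² = 49.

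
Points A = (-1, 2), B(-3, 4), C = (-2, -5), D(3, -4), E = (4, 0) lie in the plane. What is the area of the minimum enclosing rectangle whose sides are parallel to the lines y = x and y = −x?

77

In coordinates u = x + y, v = x − y the rectangle is axis-aligned; the map (x,y)→(u,v) scales areas by 2.
u-values: 1, 1, -7, -1, 4; range = 4 − (-7) = 11.
v-values: -3, -7, 3, 7, 4; range = 7 − (-7) = 14.
Area = (11 × 14) / 2 = 77.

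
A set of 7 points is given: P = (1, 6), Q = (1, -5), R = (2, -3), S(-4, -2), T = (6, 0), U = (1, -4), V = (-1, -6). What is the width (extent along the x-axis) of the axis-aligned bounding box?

10

max x = 6, min x = -4, so width = 10.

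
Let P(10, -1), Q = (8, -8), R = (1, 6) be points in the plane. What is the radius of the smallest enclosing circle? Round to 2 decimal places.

Side lengths²: PQ² = 53, PR² = 130, QR² = 245.
Since QR² = 245 ≥ 130 + 53 = 183, the angle opposite QR is not acute, so the smallest enclosing circle has QR as diameter.
Centre = midpoint of QR = (4.5, -1), r² = 245/4 = 61.25.
r = √(61.25) ≈ 7.83.

7.83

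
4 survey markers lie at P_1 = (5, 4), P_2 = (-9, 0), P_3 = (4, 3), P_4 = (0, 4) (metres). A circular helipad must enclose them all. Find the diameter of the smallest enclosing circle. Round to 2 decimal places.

The farthest pair is P_1–P_2 with squared distance 212. The circle on this segment as diameter has centre (-2, 2) and r² = 212/4 = 53.
Check P_3: distance² to centre = 37 ≤ 53, so it lies inside.
All remaining points lie in this disk, and no smaller disk contains both endpoints, so this is the minimum enclosing circle.
Diameter = 2r = 2√53 ≈ 14.56.

14.56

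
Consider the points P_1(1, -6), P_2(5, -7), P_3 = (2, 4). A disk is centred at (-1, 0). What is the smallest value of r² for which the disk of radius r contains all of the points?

85

The required radius is the distance from (-1, 0) to the farthest point.
Squared distances: 40, 85, 25.
Maximum is 85, attained at P_2.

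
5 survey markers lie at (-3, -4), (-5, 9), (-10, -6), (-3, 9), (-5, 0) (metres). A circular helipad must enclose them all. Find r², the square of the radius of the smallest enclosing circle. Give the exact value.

The farthest pair is (-10, -6)–(-3, 9) with squared distance 274. The circle on this segment as diameter has centre (-6.5, 1.5) and r² = 274/4 = 68.5.
Check (-3, -4): distance² to centre = 42.5 ≤ 68.5, so it lies inside.
All remaining points lie in this disk, and no smaller disk contains both endpoints, so this is the minimum enclosing circle.

68.5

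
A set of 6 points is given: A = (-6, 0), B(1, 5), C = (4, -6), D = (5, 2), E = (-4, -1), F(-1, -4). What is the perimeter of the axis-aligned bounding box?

44

Width = max x − min x = 5 − (-6) = 11.
Height = max y − min y = 5 − (-6) = 11.
Perimeter = 2(11 + 11) = 44.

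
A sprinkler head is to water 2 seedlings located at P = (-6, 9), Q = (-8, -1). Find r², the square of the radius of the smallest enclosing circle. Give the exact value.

26

The smallest circle enclosing two points has them as diameter endpoints.
Centre = midpoint = (-7, 4); r² = |PQ|²/4 = 104/4 = 26.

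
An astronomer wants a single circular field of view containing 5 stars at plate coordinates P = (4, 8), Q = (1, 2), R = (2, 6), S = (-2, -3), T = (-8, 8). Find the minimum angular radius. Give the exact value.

157/22

The minimum enclosing circle of a finite set is fixed by two of the points (as a diameter) or three (as a circumcircle).
The minimum enclosing circle is determined by three boundary points: P, S, T.
Their circumcentre is (-2, 91/22) with r² = 24649/484.
The farthest remaining point R is at distance² 9425/484 ≤ 24649/484.
r = √(24649/484) = 157/22.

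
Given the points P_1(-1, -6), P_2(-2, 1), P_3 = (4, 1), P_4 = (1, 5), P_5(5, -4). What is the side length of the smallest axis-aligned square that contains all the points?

The bounding box has width 7 and height 11.
An axis-aligned square enclosing the set must have side ≥ max(width, height).
So the minimum side is max(7, 11) = 11.

11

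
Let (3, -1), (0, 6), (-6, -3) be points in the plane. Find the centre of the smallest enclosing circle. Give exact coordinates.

(-99/46, 43/46)

Call the three points A, B, C in the order given.
Side lengths²: AB² = 58, AC² = 85, BC² = 117.
Since BC² = 117 < 85 + 58 = 143, the triangle is acute, so the smallest enclosing circle is the circumcircle.
Circumcentre = (-99/46, 43/46), r² = 32045/1058.
Centre = (-99/46, 43/46).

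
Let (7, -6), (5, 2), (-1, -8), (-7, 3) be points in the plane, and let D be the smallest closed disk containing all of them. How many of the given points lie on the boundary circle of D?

The minimum enclosing circle of a finite set is fixed by two of the points (as a diameter) or three (as a circumcircle).
The farthest pair is (7, -6)–(-7, 3) with squared distance 277. The circle on this segment as diameter has centre (0, -1.5) and r² = 277/4 = 69.25.
Check (5, 2): distance² to centre = 37.25 ≤ 69.25, so it lies inside.
All remaining points lie in this disk, and no smaller disk contains both endpoints, so this is the minimum enclosing circle.
The points at distance exactly r from the centre are (7, -6), (-7, 3) — 2 points.

2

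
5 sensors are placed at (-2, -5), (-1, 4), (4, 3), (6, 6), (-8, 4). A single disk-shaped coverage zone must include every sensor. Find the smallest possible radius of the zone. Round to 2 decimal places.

By Welzl's lemma the MEC is supported by two points (diametrically opposite) or three points (on a circumcircle).
The minimum enclosing circle is determined by three boundary points: (-2, -5), (6, 6), (-8, 4).
Their circumcentre is (-29/46, 111/46) with r² = 60125/1058.
The farthest remaining point (4, 3) is at distance² 23049/1058 ≤ 60125/1058.
r = √(60125/1058) ≈ 7.54.

7.54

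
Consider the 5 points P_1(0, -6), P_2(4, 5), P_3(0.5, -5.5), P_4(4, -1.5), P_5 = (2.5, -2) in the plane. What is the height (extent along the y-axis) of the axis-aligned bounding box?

11

max y = 5, min y = -6, so height = 11.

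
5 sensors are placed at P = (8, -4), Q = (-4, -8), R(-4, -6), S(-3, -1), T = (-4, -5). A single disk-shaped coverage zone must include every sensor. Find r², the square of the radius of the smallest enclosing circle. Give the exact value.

By Welzl's lemma the MEC is supported by two points (diametrically opposite) or three points (on a circumcircle).
The minimum enclosing circle is determined by three boundary points: P, Q, S.
Their circumcentre is (1.75, -5.25) with r² = 40.625.
The farthest remaining point R is at distance² 33.625 ≤ 40.625.

40.625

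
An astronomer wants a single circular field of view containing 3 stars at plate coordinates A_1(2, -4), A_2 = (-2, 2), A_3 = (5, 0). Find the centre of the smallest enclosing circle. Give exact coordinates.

(39/34, -4/17)

Side lengths²: A_1A_2² = 52, A_1A_3² = 25, A_2A_3² = 53.
Since A_2A_3² = 53 < 52 + 25 = 77, the triangle is acute, so the smallest enclosing circle is the circumcircle.
Circumcentre = (39/34, -4/17), r² = 17225/1156.
Centre = (39/34, -4/17).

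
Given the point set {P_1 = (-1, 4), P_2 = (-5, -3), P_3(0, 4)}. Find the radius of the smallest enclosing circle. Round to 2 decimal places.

4.30

Side lengths²: P_1P_2² = 65, P_1P_3² = 1, P_2P_3² = 74.
Since P_2P_3² = 74 ≥ 65 + 1 = 66, the angle opposite P_2P_3 is not acute, so the smallest enclosing circle has P_2P_3 as diameter.
Centre = midpoint of P_2P_3 = (-2.5, 0.5), r² = 74/4 = 18.5.
r = √(18.5) ≈ 4.30.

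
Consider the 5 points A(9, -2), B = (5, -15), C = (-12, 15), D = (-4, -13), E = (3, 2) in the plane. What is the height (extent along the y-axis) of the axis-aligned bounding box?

30

max y = 15, min y = -15, so height = 30.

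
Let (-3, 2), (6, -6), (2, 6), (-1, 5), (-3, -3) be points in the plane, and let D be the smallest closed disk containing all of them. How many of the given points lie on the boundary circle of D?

3

The minimum enclosing circle of a finite set is fixed by two of the points (as a diameter) or three (as a circumcircle).
The farthest pair is (6, -6)–(-1, 5) with squared distance 170. The circle on this segment as diameter has centre (2.5, -0.5) and r² = 170/4 = 42.5.
Check (-3, 2): distance² to centre = 36.5 ≤ 42.5, so it lies inside.
All remaining points lie in this disk, and no smaller disk contains both endpoints, so this is the minimum enclosing circle.
The points at distance exactly r from the centre are (6, -6), (2, 6), (-1, 5) — 3 points.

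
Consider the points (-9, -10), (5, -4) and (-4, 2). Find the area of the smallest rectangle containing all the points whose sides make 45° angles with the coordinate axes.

150

In coordinates u = x + y, v = x − y the rectangle is axis-aligned; the map (x,y)→(u,v) scales areas by 2.
u-values: -19, 1, -2; range = 1 − (-19) = 20.
v-values: 1, 9, -6; range = 9 − (-6) = 15.
Area = (20 × 15) / 2 = 150.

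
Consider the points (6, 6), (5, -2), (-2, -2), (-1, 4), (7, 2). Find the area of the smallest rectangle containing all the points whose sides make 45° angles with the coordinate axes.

In coordinates u = x + y, v = x − y the rectangle is axis-aligned; the map (x,y)→(u,v) scales areas by 2.
u-values: 12, 3, -4, 3, 9; range = 12 − (-4) = 16.
v-values: 0, 7, 0, -5, 5; range = 7 − (-5) = 12.
Area = (16 × 12) / 2 = 96.

96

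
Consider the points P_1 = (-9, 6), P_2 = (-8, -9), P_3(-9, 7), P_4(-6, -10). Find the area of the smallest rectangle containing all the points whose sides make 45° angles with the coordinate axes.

150

In coordinates u = x + y, v = x − y the rectangle is axis-aligned; the map (x,y)→(u,v) scales areas by 2.
u-values: -3, -17, -2, -16; range = -2 − (-17) = 15.
v-values: -15, 1, -16, 4; range = 4 − (-16) = 20.
Area = (15 × 20) / 2 = 150.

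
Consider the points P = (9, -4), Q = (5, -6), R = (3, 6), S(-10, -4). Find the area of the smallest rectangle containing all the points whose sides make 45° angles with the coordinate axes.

In coordinates u = x + y, v = x − y the rectangle is axis-aligned; the map (x,y)→(u,v) scales areas by 2.
u-values: 5, -1, 9, -14; range = 9 − (-14) = 23.
v-values: 13, 11, -3, -6; range = 13 − (-6) = 19.
Area = (23 × 19) / 2 = 218.5.

218.5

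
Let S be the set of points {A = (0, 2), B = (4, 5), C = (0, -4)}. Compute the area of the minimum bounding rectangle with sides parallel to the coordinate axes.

36

x ranges over [0, 4], width 4.
y ranges over [-4, 5], height 9.
Area = 4 × 9 = 36.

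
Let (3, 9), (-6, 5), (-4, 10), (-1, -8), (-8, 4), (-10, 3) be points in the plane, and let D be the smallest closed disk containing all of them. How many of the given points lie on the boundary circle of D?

The minimum enclosing circle is determined by three boundary points: (3, 9), (-4, 10), (-1, -8).
Their circumcentre is (-139/82, 93/82) with r² = 282125/3362.
The farthest remaining point (-10, 3) is at distance² 243585/3362 ≤ 282125/3362.
The points at distance exactly r from the centre are (3, 9), (-4, 10), (-1, -8) — 3 points.

3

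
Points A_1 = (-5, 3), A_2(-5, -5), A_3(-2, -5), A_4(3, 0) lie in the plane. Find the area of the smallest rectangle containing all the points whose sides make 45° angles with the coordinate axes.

In coordinates u = x + y, v = x − y the rectangle is axis-aligned; the map (x,y)→(u,v) scales areas by 2.
u-values: -2, -10, -7, 3; range = 3 − (-10) = 13.
v-values: -8, 0, 3, 3; range = 3 − (-8) = 11.
Area = (13 × 11) / 2 = 71.5.

71.5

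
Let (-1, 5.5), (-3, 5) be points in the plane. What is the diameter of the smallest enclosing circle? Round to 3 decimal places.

The smallest circle enclosing two points has them as diameter endpoints.
Centre = midpoint = (-2, 5.25); r² = |(-1, 5.5)−(-3, 5)|²/4 = 4.25/4 = 1.0625.
Diameter = 2r = 2√(1.0625) ≈ 2.062.

2.062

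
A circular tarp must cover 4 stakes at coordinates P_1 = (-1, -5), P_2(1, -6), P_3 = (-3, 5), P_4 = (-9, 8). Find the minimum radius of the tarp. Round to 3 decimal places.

8.602

By Welzl's lemma the MEC is supported by two points (diametrically opposite) or three points (on a circumcircle).
The farthest pair is P_2–P_4 with squared distance 296. The circle on this segment as diameter has centre (-4, 1) and r² = 296/4 = 74.
Check P_1: distance² to centre = 45 ≤ 74, so it lies inside.
All remaining points lie in this disk, and no smaller disk contains both endpoints, so this is the minimum enclosing circle.
r = √74 ≈ 8.602.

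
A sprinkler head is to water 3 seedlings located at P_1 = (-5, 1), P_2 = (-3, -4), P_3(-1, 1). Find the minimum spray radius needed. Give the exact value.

Side lengths²: P_1P_2² = 29, P_1P_3² = 16, P_2P_3² = 29.
Since P_2P_3² = 29 < 29 + 16 = 45, the triangle is acute, so the smallest enclosing circle is the circumcircle.
Circumcentre = (-3, -1.1), r² = 8.41.
r = √(8.41) = 2.9.

2.9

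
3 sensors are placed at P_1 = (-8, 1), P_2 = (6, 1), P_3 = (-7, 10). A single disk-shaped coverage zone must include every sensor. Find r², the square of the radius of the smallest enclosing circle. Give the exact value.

Side lengths²: P_1P_2² = 196, P_1P_3² = 82, P_2P_3² = 250.
Since P_2P_3² = 250 < 196 + 82 = 278, the triangle is acute, so the smallest enclosing circle is the circumcircle.
Circumcentre = (-1, 43/9), r² = 5125/81.

5125/81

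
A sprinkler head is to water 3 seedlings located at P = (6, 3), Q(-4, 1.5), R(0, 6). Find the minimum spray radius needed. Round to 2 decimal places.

Side lengths²: PQ² = 102.25, PR² = 45, QR² = 36.25.
Since PQ² = 102.25 ≥ 45 + 36.25 = 81.25, the angle opposite PQ is not acute, so the smallest enclosing circle has PQ as diameter.
Centre = midpoint of PQ = (1, 2.25), r² = 102.25/4 = 25.5625.
r = √(25.5625) ≈ 5.06.

5.06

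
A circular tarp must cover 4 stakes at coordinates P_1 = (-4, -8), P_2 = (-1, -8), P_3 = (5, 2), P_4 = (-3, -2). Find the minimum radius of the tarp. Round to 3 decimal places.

A smallest enclosing disk is always determined by at most three of the input points on its boundary.
The farthest pair is P_1–P_3 with squared distance 181. The circle on this segment as diameter has centre (0.5, -3) and r² = 181/4 = 45.25.
Check P_2: distance² to centre = 27.25 ≤ 45.25, so it lies inside.
All remaining points lie in this disk, and no smaller disk contains both endpoints, so this is the minimum enclosing circle.
r = √(45.25) ≈ 6.727.

6.727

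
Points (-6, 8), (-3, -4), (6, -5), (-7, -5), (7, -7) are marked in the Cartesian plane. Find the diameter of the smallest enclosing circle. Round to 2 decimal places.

By Welzl's lemma the MEC is supported by two points (diametrically opposite) or three points (on a circumcircle).
The farthest pair is (-6, 8)–(7, -7) with squared distance 394. The circle on this segment as diameter has centre (0.5, 0.5) and r² = 394/4 = 98.5.
Check (-3, -4): distance² to centre = 32.5 ≤ 98.5, so it lies inside.
All remaining points lie in this disk, and no smaller disk contains both endpoints, so this is the minimum enclosing circle.
Diameter = 2r = 2√(98.5) ≈ 19.85.

19.85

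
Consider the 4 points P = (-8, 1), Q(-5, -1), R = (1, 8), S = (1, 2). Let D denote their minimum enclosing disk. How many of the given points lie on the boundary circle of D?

The farthest pair is P–R with squared distance 130. The circle on this segment as diameter has centre (-3.5, 4.5) and r² = 130/4 = 32.5.
Check Q: distance² to centre = 32.5 ≤ 32.5, so it lies inside.
All remaining points lie in this disk, and no smaller disk contains both endpoints, so this is the minimum enclosing circle.
The points at distance exactly r from the centre are P, Q, R — 3 points.

3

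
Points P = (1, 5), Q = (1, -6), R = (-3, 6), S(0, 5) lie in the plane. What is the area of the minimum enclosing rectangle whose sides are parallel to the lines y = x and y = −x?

In coordinates u = x + y, v = x − y the rectangle is axis-aligned; the map (x,y)→(u,v) scales areas by 2.
u-values: 6, -5, 3, 5; range = 6 − (-5) = 11.
v-values: -4, 7, -9, -5; range = 7 − (-9) = 16.
Area = (11 × 16) / 2 = 88.

88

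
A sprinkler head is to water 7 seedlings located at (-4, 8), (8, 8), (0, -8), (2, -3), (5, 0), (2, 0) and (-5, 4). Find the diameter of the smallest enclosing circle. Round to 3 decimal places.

By Welzl's lemma the MEC is supported by two points (diametrically opposite) or three points (on a circumcircle).
The minimum enclosing circle is determined by three boundary points: (-4, 8), (8, 8), (0, -8).
Their circumcentre is (2, 1) with r² = 85.
The farthest remaining point (-5, 4) is at distance² 58 ≤ 85.
Diameter = 2r = 2√85 ≈ 18.439.

18.439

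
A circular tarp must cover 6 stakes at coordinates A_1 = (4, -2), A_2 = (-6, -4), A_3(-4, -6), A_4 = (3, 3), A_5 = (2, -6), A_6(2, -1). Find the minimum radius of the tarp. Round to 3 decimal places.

By Welzl's lemma the MEC is supported by two points (diametrically opposite) or three points (on a circumcircle).
The minimum enclosing circle is determined by three boundary points: A_2, A_4, A_5.
Their circumcentre is (-38/37, -41/37) with r² = 45305/1369.
The farthest remaining point A_3 is at distance² 44861/1369 ≤ 45305/1369.
r = √(45305/1369) ≈ 5.753.

5.753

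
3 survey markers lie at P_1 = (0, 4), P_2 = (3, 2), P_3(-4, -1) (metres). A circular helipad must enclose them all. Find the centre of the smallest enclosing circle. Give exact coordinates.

Side lengths²: P_1P_2² = 13, P_1P_3² = 41, P_2P_3² = 58.
Since P_2P_3² = 58 ≥ 41 + 13 = 54, the angle opposite P_2P_3 is not acute, so the smallest enclosing circle has P_2P_3 as diameter.
Centre = midpoint of P_2P_3 = (-0.5, 0.5), r² = 58/4 = 14.5.
Centre = (-0.5, 0.5).

(-0.5, 0.5)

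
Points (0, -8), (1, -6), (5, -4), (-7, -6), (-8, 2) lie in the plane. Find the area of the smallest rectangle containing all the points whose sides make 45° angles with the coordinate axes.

133

In coordinates u = x + y, v = x − y the rectangle is axis-aligned; the map (x,y)→(u,v) scales areas by 2.
u-values: -8, -5, 1, -13, -6; range = 1 − (-13) = 14.
v-values: 8, 7, 9, -1, -10; range = 9 − (-10) = 19.
Area = (14 × 19) / 2 = 133.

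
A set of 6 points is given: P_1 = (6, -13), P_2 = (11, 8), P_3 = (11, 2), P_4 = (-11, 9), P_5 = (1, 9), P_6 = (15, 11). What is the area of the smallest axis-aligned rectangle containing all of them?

624

x ranges over [-11, 15], width 26.
y ranges over [-13, 11], height 24.
Area = 26 × 24 = 624.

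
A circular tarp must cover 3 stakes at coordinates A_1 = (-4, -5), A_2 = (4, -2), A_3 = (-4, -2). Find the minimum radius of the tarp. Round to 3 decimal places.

Side lengths²: A_1A_2² = 73, A_1A_3² = 9, A_2A_3² = 64.
Since A_1A_2² = 73 ≥ 64 + 9 = 73, the angle opposite A_1A_2 is not acute, so the smallest enclosing circle has A_1A_2 as diameter.
Centre = midpoint of A_1A_2 = (0, -3.5), r² = 73/4 = 18.25.
r = √(18.25) ≈ 4.272.

4.272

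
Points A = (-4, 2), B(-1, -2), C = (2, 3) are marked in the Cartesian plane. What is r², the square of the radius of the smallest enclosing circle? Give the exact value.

15725/1458

Side lengths²: AB² = 25, AC² = 37, BC² = 34.
Since AC² = 37 < 34 + 25 = 59, the triangle is acute, so the smallest enclosing circle is the circumcircle.
Circumcentre = (-43/54, 23/18), r² = 15725/1458.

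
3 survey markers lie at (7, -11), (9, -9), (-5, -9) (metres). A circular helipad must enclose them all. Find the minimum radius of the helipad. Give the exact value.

7

Call the three points A, B, C in the order given.
Side lengths²: AB² = 8, AC² = 148, BC² = 196.
Since BC² = 196 ≥ 148 + 8 = 156, the angle opposite BC is not acute, so the smallest enclosing circle has BC as diameter.
Centre = midpoint of BC = (2, -9), r² = 196/4 = 49.
r = √49 = 7.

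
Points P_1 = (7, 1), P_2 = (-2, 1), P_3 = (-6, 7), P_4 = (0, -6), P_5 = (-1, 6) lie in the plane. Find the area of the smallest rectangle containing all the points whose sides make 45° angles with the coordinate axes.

133

In coordinates u = x + y, v = x − y the rectangle is axis-aligned; the map (x,y)→(u,v) scales areas by 2.
u-values: 8, -1, 1, -6, 5; range = 8 − (-6) = 14.
v-values: 6, -3, -13, 6, -7; range = 6 − (-13) = 19.
Area = (14 × 19) / 2 = 133.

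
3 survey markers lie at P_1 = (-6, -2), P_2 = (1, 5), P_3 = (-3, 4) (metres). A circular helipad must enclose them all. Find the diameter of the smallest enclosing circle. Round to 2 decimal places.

9.90

Side lengths²: P_1P_2² = 98, P_1P_3² = 45, P_2P_3² = 17.
Since P_1P_2² = 98 ≥ 45 + 17 = 62, the angle opposite P_1P_2 is not acute, so the smallest enclosing circle has P_1P_2 as diameter.
Centre = midpoint of P_1P_2 = (-2.5, 1.5), r² = 98/4 = 24.5.
Diameter = 2r = 2√(24.5) ≈ 9.90.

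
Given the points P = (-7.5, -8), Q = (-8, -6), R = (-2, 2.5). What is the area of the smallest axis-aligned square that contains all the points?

The bounding box has width 6 and height 10.5.
An axis-aligned square enclosing the set must have side ≥ max(width, height).
So the minimum side is max(6, 10.5) = 10.5.
Area = 10.5² = 110.25.

110.25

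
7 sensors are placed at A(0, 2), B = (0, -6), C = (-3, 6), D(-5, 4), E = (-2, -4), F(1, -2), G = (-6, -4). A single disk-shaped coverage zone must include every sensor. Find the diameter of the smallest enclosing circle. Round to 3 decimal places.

The minimum enclosing circle of a finite set is fixed by two of the points (as a diameter) or three (as a circumcircle).
The farthest pair is B–C with squared distance 153. The circle on this segment as diameter has centre (-1.5, 0) and r² = 153/4 = 38.25.
Check A: distance² to centre = 6.25 ≤ 38.25, so it lies inside.
All remaining points lie in this disk, and no smaller disk contains both endpoints, so this is the minimum enclosing circle.
Diameter = 2r = 2√(38.25) ≈ 12.369.

12.369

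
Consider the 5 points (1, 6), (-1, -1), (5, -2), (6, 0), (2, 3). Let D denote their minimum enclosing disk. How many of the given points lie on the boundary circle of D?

The minimum enclosing circle of a finite set is fixed by two of the points (as a diameter) or three (as a circumcircle).
The minimum enclosing circle is determined by three boundary points: (1, 6), (-1, -1), (5, -2).
Their circumcentre is (28/11, 39/22) with r² = 9805/484.
The farthest remaining point (6, 0) is at distance² 7297/484 ≤ 9805/484.
The points at distance exactly r from the centre are (1, 6), (-1, -1), (5, -2) — 3 points.

3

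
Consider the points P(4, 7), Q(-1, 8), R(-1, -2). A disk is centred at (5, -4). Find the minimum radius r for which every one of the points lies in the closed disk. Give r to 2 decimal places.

13.42

The required radius is the distance from (5, -4) to the farthest point.
Squared distances: 122, 180, 40.
Maximum is 180, attained at Q.
r = √180 ≈ 13.42.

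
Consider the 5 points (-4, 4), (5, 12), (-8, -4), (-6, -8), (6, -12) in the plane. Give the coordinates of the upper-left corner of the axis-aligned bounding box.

(-8, 12)

x-range [-8, 6], y-range [-12, 12].
The upper-left corner is (-8, 12).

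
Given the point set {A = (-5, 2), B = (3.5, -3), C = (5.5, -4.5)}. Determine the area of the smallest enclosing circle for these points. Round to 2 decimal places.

Side lengths²: AB² = 97.25, AC² = 152.5, BC² = 6.25.
Since AC² = 152.5 ≥ 97.25 + 6.25 = 103.5, the angle opposite AC is not acute, so the smallest enclosing circle has AC as diameter.
Centre = midpoint of AC = (0.25, -1.25), r² = 152.5/4 = 38.125.
Area = π·r² = π·38.125 ≈ 119.77.

119.77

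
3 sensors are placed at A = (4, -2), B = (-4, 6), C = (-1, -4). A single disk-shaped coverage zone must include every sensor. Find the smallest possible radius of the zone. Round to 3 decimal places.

5.679

Side lengths²: AB² = 128, AC² = 29, BC² = 109.
Since AB² = 128 < 109 + 29 = 138, the triangle is acute, so the smallest enclosing circle is the circumcircle.
Circumcentre = (-5/14, 23/14), r² = 3161/98.
r = √(3161/98) ≈ 5.679.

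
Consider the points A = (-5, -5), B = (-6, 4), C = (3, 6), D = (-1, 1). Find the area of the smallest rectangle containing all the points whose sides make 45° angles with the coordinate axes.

95

In coordinates u = x + y, v = x − y the rectangle is axis-aligned; the map (x,y)→(u,v) scales areas by 2.
u-values: -10, -2, 9, 0; range = 9 − (-10) = 19.
v-values: 0, -10, -3, -2; range = 0 − (-10) = 10.
Area = (19 × 10) / 2 = 95.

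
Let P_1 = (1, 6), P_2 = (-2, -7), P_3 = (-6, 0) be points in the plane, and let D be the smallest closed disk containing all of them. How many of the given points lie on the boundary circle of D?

Side lengths²: P_1P_2² = 178, P_1P_3² = 85, P_2P_3² = 65.
Since P_1P_2² = 178 ≥ 85 + 65 = 150, the angle opposite P_1P_2 is not acute, so the smallest enclosing circle has P_1P_2 as diameter.
Centre = midpoint of P_1P_2 = (-0.5, -0.5), r² = 178/4 = 44.5.
The points at distance exactly r from the centre are P_1, P_2 — 2 points.

2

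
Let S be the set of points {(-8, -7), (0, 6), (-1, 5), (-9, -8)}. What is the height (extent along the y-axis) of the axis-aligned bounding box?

max y = 6, min y = -8, so height = 14.

14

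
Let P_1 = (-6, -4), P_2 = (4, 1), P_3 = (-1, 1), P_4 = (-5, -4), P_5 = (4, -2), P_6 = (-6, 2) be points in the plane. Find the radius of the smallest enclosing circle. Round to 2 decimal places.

5.62

A smallest enclosing disk is always determined by at most three of the input points on its boundary.
The minimum enclosing circle is determined by three boundary points: P_1, P_2, P_6.
Their circumcentre is (-1.25, -1) with r² = 31.5625.
The farthest remaining point P_5 is at distance² 28.5625 ≤ 31.5625.
r = √(31.5625) ≈ 5.62.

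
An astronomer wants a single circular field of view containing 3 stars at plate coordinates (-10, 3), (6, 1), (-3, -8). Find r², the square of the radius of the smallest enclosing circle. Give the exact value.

Call the three points A, B, C in the order given.
Side lengths²: AB² = 260, AC² = 170, BC² = 162.
Since AB² = 260 < 170 + 162 = 332, the triangle is acute, so the smallest enclosing circle is the circumcircle.
Circumcentre = (-20/9, 2/9), r² = 5525/81.

5525/81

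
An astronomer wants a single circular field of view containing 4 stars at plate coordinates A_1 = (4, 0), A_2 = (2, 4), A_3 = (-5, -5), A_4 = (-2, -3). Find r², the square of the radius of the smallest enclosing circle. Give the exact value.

32.5

The minimum enclosing circle of a finite set is fixed by two of the points (as a diameter) or three (as a circumcircle).
The farthest pair is A_2–A_3 with squared distance 130. The circle on this segment as diameter has centre (-1.5, -0.5) and r² = 130/4 = 32.5.
Check A_1: distance² to centre = 30.5 ≤ 32.5, so it lies inside.
All remaining points lie in this disk, and no smaller disk contains both endpoints, so this is the minimum enclosing circle.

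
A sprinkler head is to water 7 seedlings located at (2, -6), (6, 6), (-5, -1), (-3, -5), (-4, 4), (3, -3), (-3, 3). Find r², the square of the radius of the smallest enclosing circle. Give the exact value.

50.5

The minimum enclosing circle of a finite set is fixed by two of the points (as a diameter) or three (as a circumcircle).
The farthest pair is (6, 6)–(-3, -5) with squared distance 202. The circle on this segment as diameter has centre (1.5, 0.5) and r² = 202/4 = 50.5.
Check (2, -6): distance² to centre = 42.5 ≤ 50.5, so it lies inside.
All remaining points lie in this disk, and no smaller disk contains both endpoints, so this is the minimum enclosing circle.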